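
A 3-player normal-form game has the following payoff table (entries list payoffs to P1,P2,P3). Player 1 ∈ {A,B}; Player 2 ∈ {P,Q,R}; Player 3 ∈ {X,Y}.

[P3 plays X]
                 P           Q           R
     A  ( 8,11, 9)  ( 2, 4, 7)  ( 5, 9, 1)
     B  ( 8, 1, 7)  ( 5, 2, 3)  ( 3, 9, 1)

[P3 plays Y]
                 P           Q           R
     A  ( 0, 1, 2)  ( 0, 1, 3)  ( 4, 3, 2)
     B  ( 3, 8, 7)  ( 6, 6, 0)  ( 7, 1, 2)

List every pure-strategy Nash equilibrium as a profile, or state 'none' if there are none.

Nash profiles: (A,P,X), (B,P,Y)

(A,P,X): NE
(A,P,Y): not NE [P1→B gives 3>0; P2→R gives 3>1; P3→X gives 9>2]
(A,Q,X): not NE [P1→B gives 5>2; P2→P gives 11>4]
(A,Q,Y): not NE [P1→B gives 6>0; P2→R gives 3>1; P3→X gives 7>3]
(A,R,X): not NE [P2→P gives 11>9; P3→Y gives 2>1]
(A,R,Y): not NE [P1→B gives 7>4]
(B,P,X): not NE [P2→R gives 9>1]
(B,P,Y): NE
(B,Q,X): not NE [P2→R gives 9>2]
(B,Q,Y): not NE [P2→P gives 8>6; P3→X gives 3>0]
(B,R,X): not NE [P1→A gives 5>3; P3→Y gives 2>1]
(B,R,Y): not NE [P2→P gives 8>1]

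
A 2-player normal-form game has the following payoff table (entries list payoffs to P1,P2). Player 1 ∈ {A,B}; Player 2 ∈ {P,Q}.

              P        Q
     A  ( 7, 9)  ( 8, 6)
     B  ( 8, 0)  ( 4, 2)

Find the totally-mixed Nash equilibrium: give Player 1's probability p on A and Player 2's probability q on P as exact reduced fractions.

P1 indiff ⇒ q·7+(1-q)·8 = q·8+(1-q)·4 ⇒ q(-1) = (1-q)(-4) ⇒ q = 4/5
P2 indiff ⇒ p·9+(1-p)·0 = p·6+(1-p)·2 ⇒ p(3) = (1-p)(2) ⇒ p = 2/5

P1 mixes 2/5 on A; P2 mixes 4/5 on P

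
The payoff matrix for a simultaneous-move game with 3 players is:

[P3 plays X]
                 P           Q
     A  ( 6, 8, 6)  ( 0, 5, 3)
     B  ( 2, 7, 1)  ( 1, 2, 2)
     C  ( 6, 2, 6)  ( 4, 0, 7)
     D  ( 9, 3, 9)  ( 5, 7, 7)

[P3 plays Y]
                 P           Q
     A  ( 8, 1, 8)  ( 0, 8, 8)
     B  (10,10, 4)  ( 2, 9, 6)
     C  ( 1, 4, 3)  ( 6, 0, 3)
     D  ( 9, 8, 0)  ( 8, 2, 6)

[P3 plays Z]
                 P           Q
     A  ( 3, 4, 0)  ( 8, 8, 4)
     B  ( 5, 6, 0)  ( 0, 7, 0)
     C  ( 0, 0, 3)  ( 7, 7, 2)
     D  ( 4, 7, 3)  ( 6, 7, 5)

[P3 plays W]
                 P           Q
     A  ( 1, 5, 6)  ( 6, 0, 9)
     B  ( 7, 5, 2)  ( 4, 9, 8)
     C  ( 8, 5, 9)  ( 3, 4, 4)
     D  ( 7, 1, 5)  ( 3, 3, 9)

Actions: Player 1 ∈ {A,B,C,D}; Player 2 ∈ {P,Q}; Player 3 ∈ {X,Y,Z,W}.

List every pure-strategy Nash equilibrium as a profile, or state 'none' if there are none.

(A,P,X): not NE [P1→D gives 9>6; P3→Y gives 8>6]
(A,P,Y): not NE [P1→B gives 10>8; P2→Q gives 8>1]
(A,P,Z): not NE [P1→B gives 5>3; P2→Q gives 8>4; P3→Y gives 8>0]
(A,P,W): not NE [P1→C gives 8>1; P3→Y gives 8>6]
(A,Q,X): not NE [P1→D gives 5>0; P2→P gives 8>5; P3→W gives 9>3]
(A,Q,Y): not NE [P1→D gives 8>0; P3→W gives 9>8]
(A,Q,Z): not NE [P3→W gives 9>4]
(A,Q,W): not NE [P2→P gives 5>0]
(B,P,X): not NE [P1→D gives 9>2; P3→Y gives 4>1]
(B,P,Y): NE
(B,P,Z): not NE [P2→Q gives 7>6; P3→Y gives 4>0]
(B,P,W): not NE [P1→C gives 8>7; P2→Q gives 9>5; P3→Y gives 4>2]
(B,Q,X): not NE [P1→D gives 5>1; P2→P gives 7>2; P3→W gives 8>2]
(B,Q,Y): not NE [P1→D gives 8>2; P2→P gives 10>9; P3→W gives 8>6]
(B,Q,Z): not NE [P1→A gives 8>0; P3→W gives 8>0]
(B,Q,W): not NE [P1→A gives 6>4]
(C,P,X): not NE [P1→D gives 9>6; P3→W gives 9>6]
(C,P,Y): not NE [P1→B gives 10>1; P3→W gives 9>3]
(C,P,Z): not NE [P1→B gives 5>0; P2→Q gives 7>0; P3→W gives 9>3]
(C,P,W): NE
(C,Q,X): not NE [P1→D gives 5>4; P2→P gives 2>0]
(C,Q,Y): not NE [P1→D gives 8>6; P2→P gives 4>0; P3→X gives 7>3]
(C,Q,Z): not NE [P1→A gives 8>7; P3→X gives 7>2]
(C,Q,W): not NE [P1→A gives 6>3; P2→P gives 5>4; P3→X gives 7>4]
(D,P,X): not NE [P2→Q gives 7>3]
(D,P,Y): not NE [P1→B gives 10>9; P3→X gives 9>0]
(D,P,Z): not NE [P1→B gives 5>4; P3→X gives 9>3]
(D,P,W): not NE [P1→C gives 8>7; P2→Q gives 3>1; P3→X gives 9>5]
(D,Q,X): not NE [P3→W gives 9>7]
(D,Q,Y): not NE [P2→P gives 8>2; P3→W gives 9>6]
(D,Q,Z): not NE [P1→A gives 8>6; P3→W gives 9>5]
(D,Q,W): not NE [P1→A gives 6>3]

PSNE = {(B,P,Y), (C,P,W)}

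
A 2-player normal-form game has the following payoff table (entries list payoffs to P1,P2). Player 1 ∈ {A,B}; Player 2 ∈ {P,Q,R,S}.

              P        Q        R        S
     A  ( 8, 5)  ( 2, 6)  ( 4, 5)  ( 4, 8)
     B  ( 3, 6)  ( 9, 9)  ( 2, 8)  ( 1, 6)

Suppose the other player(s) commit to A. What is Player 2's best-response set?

P2 best: {S}

u_2(P vs A) = 5
u_2(Q vs A) = 6
u_2(R vs A) = 5
u_2(S vs A) = 8
max payoff 8 at {S}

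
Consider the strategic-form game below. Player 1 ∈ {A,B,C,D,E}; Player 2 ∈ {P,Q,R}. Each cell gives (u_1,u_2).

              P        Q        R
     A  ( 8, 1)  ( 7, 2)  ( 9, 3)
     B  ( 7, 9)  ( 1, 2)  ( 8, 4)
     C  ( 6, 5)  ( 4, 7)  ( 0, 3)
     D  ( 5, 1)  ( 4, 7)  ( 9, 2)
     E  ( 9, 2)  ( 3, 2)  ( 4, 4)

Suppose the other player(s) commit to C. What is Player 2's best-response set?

argmax u_2 = {Q}

u_2(P vs C) = 5
u_2(Q vs C) = 7
u_2(R vs C) = 3
max payoff 7 at {Q}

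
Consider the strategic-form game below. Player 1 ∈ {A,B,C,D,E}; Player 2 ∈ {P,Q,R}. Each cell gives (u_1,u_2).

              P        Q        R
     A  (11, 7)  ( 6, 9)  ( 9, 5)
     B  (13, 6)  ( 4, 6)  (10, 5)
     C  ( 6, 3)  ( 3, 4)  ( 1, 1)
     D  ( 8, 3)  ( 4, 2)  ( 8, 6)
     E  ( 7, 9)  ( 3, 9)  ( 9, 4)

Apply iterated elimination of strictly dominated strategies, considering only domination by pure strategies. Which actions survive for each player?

P1 drop C (A beats it: P:11>6 Q:6>3 R:9>1)
P1 drop D (A beats it: P:11>8 Q:6>4 R:9>8)
P1 drop E (B beats it: P:13>7 Q:4>3 R:10>9)
P2 drop R (P beats it: A:7>5 B:6>5)
P1→{A,B} P2→{P,Q}

IESDS → P1:{A,B} P2:{P,Q}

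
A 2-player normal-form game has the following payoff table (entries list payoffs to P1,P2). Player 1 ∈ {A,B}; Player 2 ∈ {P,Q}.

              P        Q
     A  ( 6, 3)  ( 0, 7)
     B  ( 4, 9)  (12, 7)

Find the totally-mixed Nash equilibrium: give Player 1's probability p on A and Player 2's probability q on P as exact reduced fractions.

p=1/3, q=6/7

P1 indiff ⇒ q·6+(1-q)·0 = q·4+(1-q)·12 ⇒ q(2) = (1-q)(12) ⇒ q = 6/7
P2 indiff ⇒ p·3+(1-p)·9 = p·7+(1-p)·7 ⇒ p(-4) = (1-p)(-2) ⇒ p = 1/3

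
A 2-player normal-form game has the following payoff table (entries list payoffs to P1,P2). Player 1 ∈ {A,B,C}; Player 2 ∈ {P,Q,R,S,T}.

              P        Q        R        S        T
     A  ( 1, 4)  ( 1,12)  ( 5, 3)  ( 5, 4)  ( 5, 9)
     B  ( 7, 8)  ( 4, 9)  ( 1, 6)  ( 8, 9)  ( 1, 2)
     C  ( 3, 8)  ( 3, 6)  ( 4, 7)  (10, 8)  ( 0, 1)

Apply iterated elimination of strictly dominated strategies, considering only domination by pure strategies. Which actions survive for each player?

P2 drop R (P beats it: A:4>3 B:8>6 C:8>7)
P2 drop T (Q beats it: A:12>9 B:9>2 C:6>1)
P1 drop A (B beats it: P:7>1 Q:4>1 S:8>5)
P1→{B,C} P2→{P,Q,S}

Remaining: P1:{B,C} P2:{P,Q,S}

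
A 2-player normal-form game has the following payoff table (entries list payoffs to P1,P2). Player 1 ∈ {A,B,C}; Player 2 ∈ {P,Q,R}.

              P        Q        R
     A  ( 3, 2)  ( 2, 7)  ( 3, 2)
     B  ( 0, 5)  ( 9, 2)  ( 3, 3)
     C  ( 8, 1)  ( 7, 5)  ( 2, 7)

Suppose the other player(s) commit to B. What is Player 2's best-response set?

argmax u_2 = {P}

u_2(P vs B) = 5
u_2(Q vs B) = 2
u_2(R vs B) = 3
max payoff 5 at {P}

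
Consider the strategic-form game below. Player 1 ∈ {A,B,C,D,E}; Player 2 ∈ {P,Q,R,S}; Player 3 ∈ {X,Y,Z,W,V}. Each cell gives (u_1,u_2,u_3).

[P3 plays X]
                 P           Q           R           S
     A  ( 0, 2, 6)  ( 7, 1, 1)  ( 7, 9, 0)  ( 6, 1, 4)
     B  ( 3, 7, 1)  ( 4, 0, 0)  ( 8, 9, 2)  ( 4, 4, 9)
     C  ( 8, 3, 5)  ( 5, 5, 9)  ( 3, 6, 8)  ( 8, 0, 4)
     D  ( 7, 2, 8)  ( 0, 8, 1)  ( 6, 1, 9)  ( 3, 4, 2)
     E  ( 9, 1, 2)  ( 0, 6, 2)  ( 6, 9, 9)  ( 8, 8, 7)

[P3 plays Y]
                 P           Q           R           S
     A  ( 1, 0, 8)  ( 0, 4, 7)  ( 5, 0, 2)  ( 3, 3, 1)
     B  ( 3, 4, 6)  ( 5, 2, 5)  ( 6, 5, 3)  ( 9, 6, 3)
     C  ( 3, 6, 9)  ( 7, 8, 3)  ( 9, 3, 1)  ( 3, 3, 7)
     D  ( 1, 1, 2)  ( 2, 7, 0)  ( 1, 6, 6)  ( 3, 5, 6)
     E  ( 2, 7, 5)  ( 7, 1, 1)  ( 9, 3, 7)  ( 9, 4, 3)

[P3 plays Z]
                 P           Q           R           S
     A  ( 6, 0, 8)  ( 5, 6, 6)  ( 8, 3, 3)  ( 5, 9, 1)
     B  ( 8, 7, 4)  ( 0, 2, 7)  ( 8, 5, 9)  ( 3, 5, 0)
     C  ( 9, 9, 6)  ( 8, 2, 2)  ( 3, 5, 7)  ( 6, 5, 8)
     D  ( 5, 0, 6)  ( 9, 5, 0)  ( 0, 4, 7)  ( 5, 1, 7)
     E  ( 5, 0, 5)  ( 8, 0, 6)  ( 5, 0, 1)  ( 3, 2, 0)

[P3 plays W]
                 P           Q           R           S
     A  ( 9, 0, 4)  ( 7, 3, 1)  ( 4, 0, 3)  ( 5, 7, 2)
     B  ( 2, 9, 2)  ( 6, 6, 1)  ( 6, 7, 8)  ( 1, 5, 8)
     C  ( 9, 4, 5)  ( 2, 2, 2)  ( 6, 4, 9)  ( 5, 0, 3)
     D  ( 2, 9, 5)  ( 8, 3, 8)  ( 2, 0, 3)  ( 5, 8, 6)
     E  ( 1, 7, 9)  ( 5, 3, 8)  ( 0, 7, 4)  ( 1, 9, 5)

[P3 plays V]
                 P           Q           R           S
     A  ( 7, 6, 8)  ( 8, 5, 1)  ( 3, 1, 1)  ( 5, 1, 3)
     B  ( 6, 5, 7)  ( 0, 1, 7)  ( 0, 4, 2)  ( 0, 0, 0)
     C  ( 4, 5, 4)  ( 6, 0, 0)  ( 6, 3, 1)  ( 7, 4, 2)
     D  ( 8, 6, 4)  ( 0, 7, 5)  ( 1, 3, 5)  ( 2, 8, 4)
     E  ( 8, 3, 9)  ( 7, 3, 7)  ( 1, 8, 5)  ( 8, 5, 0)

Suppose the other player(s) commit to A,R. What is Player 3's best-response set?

BR_3 = {Z,W}

u_3(X vs A,R) = 0
u_3(Y vs A,R) = 2
u_3(Z vs A,R) = 3
u_3(W vs A,R) = 3
u_3(V vs A,R) = 1
max payoff 3 at {Z,W}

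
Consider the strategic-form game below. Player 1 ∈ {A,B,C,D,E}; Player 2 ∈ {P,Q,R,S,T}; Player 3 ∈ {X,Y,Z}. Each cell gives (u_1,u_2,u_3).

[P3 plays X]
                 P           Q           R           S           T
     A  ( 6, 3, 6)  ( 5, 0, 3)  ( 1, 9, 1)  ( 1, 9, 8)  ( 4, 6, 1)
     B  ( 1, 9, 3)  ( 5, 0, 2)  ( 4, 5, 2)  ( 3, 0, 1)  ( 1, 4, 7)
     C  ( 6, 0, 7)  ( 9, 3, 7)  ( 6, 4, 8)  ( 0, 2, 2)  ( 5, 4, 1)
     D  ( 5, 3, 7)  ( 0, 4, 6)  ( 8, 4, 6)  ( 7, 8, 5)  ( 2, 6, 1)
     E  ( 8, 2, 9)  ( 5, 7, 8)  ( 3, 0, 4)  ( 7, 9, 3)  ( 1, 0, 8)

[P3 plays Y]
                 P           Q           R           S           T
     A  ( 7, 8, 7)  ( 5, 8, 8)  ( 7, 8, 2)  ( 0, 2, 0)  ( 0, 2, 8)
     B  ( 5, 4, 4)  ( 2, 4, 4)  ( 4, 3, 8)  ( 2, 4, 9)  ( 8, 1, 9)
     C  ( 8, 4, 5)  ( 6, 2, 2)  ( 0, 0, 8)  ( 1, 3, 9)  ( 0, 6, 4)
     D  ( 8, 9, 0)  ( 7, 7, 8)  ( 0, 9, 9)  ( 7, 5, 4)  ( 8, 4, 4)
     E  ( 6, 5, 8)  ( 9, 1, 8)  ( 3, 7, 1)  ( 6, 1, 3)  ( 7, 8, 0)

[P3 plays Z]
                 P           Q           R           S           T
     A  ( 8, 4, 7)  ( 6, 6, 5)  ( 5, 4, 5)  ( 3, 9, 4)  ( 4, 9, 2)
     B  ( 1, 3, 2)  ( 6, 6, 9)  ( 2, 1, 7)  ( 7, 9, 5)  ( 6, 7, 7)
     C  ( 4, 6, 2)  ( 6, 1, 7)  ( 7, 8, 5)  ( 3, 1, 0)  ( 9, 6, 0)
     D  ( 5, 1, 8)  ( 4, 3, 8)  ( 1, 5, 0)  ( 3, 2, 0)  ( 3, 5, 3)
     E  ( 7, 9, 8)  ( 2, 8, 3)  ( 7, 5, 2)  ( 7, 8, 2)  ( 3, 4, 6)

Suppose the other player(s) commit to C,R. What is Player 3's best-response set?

u_3(X vs C,R) = 8
u_3(Y vs C,R) = 8
u_3(Z vs C,R) = 5
max payoff 8 at {X,Y}

argmax u_3 = {X,Y}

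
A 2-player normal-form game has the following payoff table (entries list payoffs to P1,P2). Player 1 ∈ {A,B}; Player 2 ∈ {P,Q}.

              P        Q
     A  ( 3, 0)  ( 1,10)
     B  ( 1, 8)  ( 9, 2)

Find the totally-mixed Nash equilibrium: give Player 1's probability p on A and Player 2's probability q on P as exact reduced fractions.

P1 indiff ⇒ q·3+(1-q)·1 = q·1+(1-q)·9 ⇒ q(2) = (1-q)(8) ⇒ q = 4/5
P2 indiff ⇒ p·0+(1-p)·8 = p·10+(1-p)·2 ⇒ p(-10) = (1-p)(-6) ⇒ p = 3/8

P1 mixes 3/8 on A; P2 mixes 4/5 on P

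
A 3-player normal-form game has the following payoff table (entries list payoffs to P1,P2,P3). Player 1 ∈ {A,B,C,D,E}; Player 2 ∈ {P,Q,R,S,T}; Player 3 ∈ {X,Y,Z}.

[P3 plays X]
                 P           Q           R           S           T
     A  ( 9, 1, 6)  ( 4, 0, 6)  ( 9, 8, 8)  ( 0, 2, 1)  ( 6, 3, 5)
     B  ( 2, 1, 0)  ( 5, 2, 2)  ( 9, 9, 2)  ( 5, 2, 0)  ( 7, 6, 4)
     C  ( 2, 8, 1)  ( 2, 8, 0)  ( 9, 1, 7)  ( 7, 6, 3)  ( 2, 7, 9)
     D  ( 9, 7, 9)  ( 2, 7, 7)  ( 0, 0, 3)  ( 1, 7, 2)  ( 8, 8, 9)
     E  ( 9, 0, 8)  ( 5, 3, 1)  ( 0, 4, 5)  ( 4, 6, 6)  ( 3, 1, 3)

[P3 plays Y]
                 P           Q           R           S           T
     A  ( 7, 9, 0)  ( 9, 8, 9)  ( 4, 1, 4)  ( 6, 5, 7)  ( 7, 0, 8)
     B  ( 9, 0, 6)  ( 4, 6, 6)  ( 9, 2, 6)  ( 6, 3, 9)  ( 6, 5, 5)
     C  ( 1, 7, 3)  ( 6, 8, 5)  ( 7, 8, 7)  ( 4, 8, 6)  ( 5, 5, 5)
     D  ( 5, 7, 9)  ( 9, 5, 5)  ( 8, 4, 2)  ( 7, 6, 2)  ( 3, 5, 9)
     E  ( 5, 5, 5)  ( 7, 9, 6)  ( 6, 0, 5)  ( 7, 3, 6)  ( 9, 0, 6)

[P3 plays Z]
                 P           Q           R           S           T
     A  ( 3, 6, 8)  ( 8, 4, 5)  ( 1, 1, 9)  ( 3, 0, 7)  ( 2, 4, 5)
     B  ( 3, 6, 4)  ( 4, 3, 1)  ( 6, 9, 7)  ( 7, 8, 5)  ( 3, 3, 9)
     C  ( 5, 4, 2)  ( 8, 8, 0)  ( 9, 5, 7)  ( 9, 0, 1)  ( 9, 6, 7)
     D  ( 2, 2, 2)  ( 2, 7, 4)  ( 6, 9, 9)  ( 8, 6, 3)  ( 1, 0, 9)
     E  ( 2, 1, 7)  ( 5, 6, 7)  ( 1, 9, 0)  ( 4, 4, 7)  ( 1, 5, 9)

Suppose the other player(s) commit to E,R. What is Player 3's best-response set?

BR_3 = {X,Y}

u_3(X vs E,R) = 5
u_3(Y vs E,R) = 5
u_3(Z vs E,R) = 0
max payoff 5 at {X,Y}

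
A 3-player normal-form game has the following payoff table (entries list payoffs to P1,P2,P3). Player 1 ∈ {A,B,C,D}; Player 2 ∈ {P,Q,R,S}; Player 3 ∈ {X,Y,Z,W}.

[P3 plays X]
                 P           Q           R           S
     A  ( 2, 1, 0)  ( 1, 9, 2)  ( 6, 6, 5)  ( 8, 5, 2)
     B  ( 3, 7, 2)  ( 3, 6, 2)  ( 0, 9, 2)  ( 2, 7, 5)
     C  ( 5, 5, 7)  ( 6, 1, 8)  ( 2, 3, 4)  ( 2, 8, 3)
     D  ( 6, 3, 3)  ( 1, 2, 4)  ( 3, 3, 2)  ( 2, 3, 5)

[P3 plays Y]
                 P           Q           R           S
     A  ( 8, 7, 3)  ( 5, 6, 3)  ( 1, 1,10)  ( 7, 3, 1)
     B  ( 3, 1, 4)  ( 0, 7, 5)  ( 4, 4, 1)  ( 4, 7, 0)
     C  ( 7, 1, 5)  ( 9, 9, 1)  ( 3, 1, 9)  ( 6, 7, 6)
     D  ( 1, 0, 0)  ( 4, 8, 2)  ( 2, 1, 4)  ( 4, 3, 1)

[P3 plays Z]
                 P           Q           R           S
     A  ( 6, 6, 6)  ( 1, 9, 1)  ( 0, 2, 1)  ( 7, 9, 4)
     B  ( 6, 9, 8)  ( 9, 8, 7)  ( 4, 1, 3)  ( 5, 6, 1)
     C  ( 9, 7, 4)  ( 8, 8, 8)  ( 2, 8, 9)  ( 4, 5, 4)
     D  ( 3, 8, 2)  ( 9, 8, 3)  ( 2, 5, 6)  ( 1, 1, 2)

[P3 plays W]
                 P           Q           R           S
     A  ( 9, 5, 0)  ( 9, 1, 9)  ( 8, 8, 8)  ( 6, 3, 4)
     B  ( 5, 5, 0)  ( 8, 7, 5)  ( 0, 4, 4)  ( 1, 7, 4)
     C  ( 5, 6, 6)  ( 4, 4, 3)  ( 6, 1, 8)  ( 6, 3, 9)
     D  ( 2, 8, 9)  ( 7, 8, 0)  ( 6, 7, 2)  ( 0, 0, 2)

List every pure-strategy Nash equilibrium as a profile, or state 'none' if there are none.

(A,P,X): not NE [P1→D gives 6>2; P2→Q gives 9>1; P3→Z gives 6>0]
(A,P,Y): not NE [P3→Z gives 6>3]
(A,P,Z): not NE [P1→C gives 9>6; P2→S gives 9>6]
(A,P,W): not NE [P2→R gives 8>5; P3→Z gives 6>0]
(A,Q,X): not NE [P1→C gives 6>1; P3→W gives 9>2]
(A,Q,Y): not NE [P1→C gives 9>5; P2→P gives 7>6; P3→W gives 9>3]
(A,Q,Z): not NE [P1→D gives 9>1; P3→W gives 9>1]
(A,Q,W): not NE [P2→R gives 8>1]
(A,R,X): not NE [P2→Q gives 9>6; P3→Y gives 10>5]
(A,R,Y): not NE [P1→B gives 4>1; P2→P gives 7>1]
(A,R,Z): not NE [P1→B gives 4>0; P2→S gives 9>2; P3→Y gives 10>1]
(A,R,W): not NE [P3→Y gives 10>8]
(A,S,X): not NE [P2→Q gives 9>5; P3→W gives 4>2]
(A,S,Y): not NE [P2→P gives 7>3; P3→W gives 4>1]
(A,S,Z): NE
(A,S,W): not NE [P2→R gives 8>3]
(B,P,X): not NE [P1→D gives 6>3; P2→R gives 9>7; P3→Z gives 8>2]
(B,P,Y): not NE [P1→A gives 8>3; P2→S gives 7>1; P3→Z gives 8>4]
(B,P,Z): not NE [P1→C gives 9>6]
(B,P,W): not NE [P1→A gives 9>5; P2→S gives 7>5; P3→Z gives 8>0]
(B,Q,X): not NE [P1→C gives 6>3; P2→R gives 9>6; P3→Z gives 7>2]
(B,Q,Y): not NE [P1→C gives 9>0; P3→Z gives 7>5]
(B,Q,Z): not NE [P2→P gives 9>8]
(B,Q,W): not NE [P1→A gives 9>8; P3→Z gives 7>5]
(B,R,X): not NE [P1→A gives 6>0; P3→W gives 4>2]
(B,R,Y): not NE [P2→S gives 7>4; P3→W gives 4>1]
(B,R,Z): not NE [P2→P gives 9>1; P3→W gives 4>3]
(B,R,W): not NE [P1→A gives 8>0; P2→S gives 7>4]
(B,S,X): not NE [P1→A gives 8>2; P2→R gives 9>7]
(B,S,Y): not NE [P1→A gives 7>4; P3→X gives 5>0]
(B,S,Z): not NE [P1→A gives 7>5; P2→P gives 9>6; P3→X gives 5>1]
(B,S,W): not NE [P1→C gives 6>1; P3→X gives 5>4]
(C,P,X): not NE [P1→D gives 6>5; P2→S gives 8>5]
(C,P,Y): not NE [P1→A gives 8>7; P2→Q gives 9>1; P3→X gives 7>5]
(C,P,Z): not NE [P2→R gives 8>7; P3→X gives 7>4]
(C,P,W): not NE [P1→A gives 9>5; P3→X gives 7>6]
(C,Q,X): not NE [P2→S gives 8>1]
(C,Q,Y): not NE [P3→Z gives 8>1]
(C,Q,Z): not NE [P1→D gives 9>8]
(C,Q,W): not NE [P1→A gives 9>4; P2→P gives 6>4; P3→Z gives 8>3]
(C,R,X): not NE [P1→A gives 6>2; P2→S gives 8>3; P3→Z gives 9>4]
(C,R,Y): not NE [P1→B gives 4>3; P2→Q gives 9>1]
(C,R,Z): not NE [P1→B gives 4>2]
(C,R,W): not NE [P1→A gives 8>6; P2→P gives 6>1; P3→Z gives 9>8]
(C,S,X): not NE [P1→A gives 8>2; P3→W gives 9>3]
(C,S,Y): not NE [P1→A gives 7>6; P2→Q gives 9>7; P3→W gives 9>6]
(C,S,Z): not NE [P1→A gives 7>4; P2→R gives 8>5; P3→W gives 9>4]
(C,S,W): not NE [P2→P gives 6>3]
(D,P,X): not NE [P3→W gives 9>3]
(D,P,Y): not NE [P1→A gives 8>1; P2→Q gives 8>0; P3→W gives 9>0]
(D,P,Z): not NE [P1→C gives 9>3; P3→W gives 9>2]
(D,P,W): not NE [P1→A gives 9>2]
(D,Q,X): not NE [P1→C gives 6>1; P2→S gives 3>2]
(D,Q,Y): not NE [P1→C gives 9>4; P3→X gives 4>2]
(D,Q,Z): not NE [P3→X gives 4>3]
(D,Q,W): not NE [P1→A gives 9>7; P3→X gives 4>0]
(D,R,X): not NE [P1→A gives 6>3; P3→Z gives 6>2]
(D,R,Y): not NE [P1→B gives 4>2; P2→Q gives 8>1; P3→Z gives 6>4]
(D,R,Z): not NE [P1→B gives 4>2; P2→Q gives 8>5]
(D,R,W): not NE [P1→A gives 8>6; P2→Q gives 8>7; P3→Z gives 6>2]
(D,S,X): not NE [P1→A gives 8>2]
(D,S,Y): not NE [P1→A gives 7>4; P2→Q gives 8>3; P3→X gives 5>1]
(D,S,Z): not NE [P1→A gives 7>1; P2→Q gives 8>1; P3→X gives 5>2]
(D,S,W): not NE [P1→C gives 6>0; P2→Q gives 8>0; P3→X gives 5>2]

Nash profiles: (A,S,Z)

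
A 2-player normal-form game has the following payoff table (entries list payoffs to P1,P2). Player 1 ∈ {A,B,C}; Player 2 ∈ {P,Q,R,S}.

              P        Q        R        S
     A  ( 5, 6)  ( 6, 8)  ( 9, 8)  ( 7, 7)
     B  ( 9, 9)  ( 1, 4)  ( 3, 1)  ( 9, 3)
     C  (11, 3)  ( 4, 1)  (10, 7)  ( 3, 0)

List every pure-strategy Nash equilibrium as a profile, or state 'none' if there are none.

NE set: (A,Q), (C,R)

(A,P): not NE [P1→C gives 11>5; P2→R gives 8>6]
(A,Q): NE
(A,R): not NE [P1→C gives 10>9]
(A,S): not NE [P1→B gives 9>7; P2→R gives 8>7]
(B,P): not NE [P1→C gives 11>9]
(B,Q): not NE [P1→A gives 6>1; P2→P gives 9>4]
(B,R): not NE [P1→C gives 10>3; P2→P gives 9>1]
(B,S): not NE [P2→P gives 9>3]
(C,P): not NE [P2→R gives 7>3]
(C,Q): not NE [P1→A gives 6>4; P2→R gives 7>1]
(C,R): NE
(C,S): not NE [P1→B gives 9>3; P2→R gives 7>0]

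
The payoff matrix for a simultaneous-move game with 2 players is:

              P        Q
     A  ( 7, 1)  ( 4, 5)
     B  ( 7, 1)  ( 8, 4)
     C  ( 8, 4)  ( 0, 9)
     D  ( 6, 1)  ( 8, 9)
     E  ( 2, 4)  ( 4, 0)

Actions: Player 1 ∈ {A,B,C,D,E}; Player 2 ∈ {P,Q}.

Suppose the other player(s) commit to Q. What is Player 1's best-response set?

u_1(A vs Q) = 4
u_1(B vs Q) = 8
u_1(C vs Q) = 0
u_1(D vs Q) = 8
u_1(E vs Q) = 4
max payoff 8 at {B,D}

P1 best: {B,D}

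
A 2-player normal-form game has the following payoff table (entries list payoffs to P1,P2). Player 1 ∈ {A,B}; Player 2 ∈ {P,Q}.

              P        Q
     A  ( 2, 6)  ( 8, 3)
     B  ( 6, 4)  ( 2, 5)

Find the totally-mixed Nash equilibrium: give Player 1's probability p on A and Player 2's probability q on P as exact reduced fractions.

p=1/4, q=3/5

P1 indiff ⇒ q·2+(1-q)·8 = q·6+(1-q)·2 ⇒ q(-4) = (1-q)(-6) ⇒ q = 3/5
P2 indiff ⇒ p·6+(1-p)·4 = p·3+(1-p)·5 ⇒ p(3) = (1-p)(1) ⇒ p = 1/4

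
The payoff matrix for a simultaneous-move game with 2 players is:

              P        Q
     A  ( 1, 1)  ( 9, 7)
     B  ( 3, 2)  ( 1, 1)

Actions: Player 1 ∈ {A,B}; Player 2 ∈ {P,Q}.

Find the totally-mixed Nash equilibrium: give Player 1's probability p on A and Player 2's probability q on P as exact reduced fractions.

P1 indiff ⇒ q·1+(1-q)·9 = q·3+(1-q)·1 ⇒ q(-2) = (1-q)(-8) ⇒ q = 4/5
P2 indiff ⇒ p·1+(1-p)·2 = p·7+(1-p)·1 ⇒ p(-6) = (1-p)(-1) ⇒ p = 1/7

p=1/7, q=4/5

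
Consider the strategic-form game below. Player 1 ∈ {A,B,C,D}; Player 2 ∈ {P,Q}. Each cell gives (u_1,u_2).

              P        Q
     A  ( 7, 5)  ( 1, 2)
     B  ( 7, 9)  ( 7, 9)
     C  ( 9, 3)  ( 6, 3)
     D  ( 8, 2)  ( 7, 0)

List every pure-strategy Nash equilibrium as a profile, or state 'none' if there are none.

(A,P): not NE [P1→C gives 9>7]
(A,Q): not NE [P1→D gives 7>1; P2→P gives 5>2]
(B,P): not NE [P1→C gives 9>7]
(B,Q): NE
(C,P): NE
(C,Q): not NE [P1→D gives 7>6]
(D,P): not NE [P1→C gives 9>8]
(D,Q): not NE [P2→P gives 2>0]

NE set: (B,Q), (C,P)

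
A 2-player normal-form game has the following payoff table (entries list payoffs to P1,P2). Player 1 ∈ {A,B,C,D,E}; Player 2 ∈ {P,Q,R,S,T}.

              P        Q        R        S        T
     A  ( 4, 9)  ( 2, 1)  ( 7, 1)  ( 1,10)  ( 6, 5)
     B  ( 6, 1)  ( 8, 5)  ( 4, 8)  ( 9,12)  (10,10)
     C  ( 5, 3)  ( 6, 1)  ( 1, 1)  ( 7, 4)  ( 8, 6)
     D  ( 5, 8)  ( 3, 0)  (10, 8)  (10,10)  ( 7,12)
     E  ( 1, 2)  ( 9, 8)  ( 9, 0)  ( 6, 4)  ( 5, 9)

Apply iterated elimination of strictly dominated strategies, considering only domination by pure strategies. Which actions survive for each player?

IESDS → P1:{B,D} P2:{S,T}

P1 drop A (D beats it: P:5>4 Q:3>2 R:10>7 S:10>1 T:7>6)
P1 drop C (B beats it: P:6>5 Q:8>6 R:4>1 S:9>7 T:10>8)
P2 drop P (S beats it: B:12>1 D:10>8 E:4>2)
P2 drop Q (T beats it: B:10>5 D:12>0 E:9>8)
P1 drop E (D beats it: R:10>9 S:10>6 T:7>5)
P2 drop R (S beats it: B:12>8 D:10>8)
P1→{B,D} P2→{S,T}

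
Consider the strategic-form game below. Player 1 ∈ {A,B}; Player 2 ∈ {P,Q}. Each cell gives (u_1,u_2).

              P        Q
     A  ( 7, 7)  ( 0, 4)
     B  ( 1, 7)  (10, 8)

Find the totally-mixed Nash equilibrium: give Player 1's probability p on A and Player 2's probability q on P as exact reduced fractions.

P1 mixes 1/4 on A; P2 mixes 5/8 on P

P1 indiff ⇒ q·7+(1-q)·0 = q·1+(1-q)·10 ⇒ q(6) = (1-q)(10) ⇒ q = 5/8
P2 indiff ⇒ p·7+(1-p)·7 = p·4+(1-p)·8 ⇒ p(3) = (1-p)(1) ⇒ p = 1/4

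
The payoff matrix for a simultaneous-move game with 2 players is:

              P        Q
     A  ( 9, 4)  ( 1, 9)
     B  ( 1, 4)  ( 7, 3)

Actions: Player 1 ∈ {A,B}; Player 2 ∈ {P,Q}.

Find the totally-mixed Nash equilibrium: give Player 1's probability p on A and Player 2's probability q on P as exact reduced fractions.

p=1/6, q=3/7

P1 indiff ⇒ q·9+(1-q)·1 = q·1+(1-q)·7 ⇒ q(8) = (1-q)(6) ⇒ q = 3/7
P2 indiff ⇒ p·4+(1-p)·4 = p·9+(1-p)·3 ⇒ p(-5) = (1-p)(-1) ⇒ p = 1/6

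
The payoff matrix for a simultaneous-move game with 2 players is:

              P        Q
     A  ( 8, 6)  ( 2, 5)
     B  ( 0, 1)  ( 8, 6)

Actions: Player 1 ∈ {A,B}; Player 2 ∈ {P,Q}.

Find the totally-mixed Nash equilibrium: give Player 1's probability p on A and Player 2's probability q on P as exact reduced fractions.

p=5/6, q=3/7

P1 indiff ⇒ q·8+(1-q)·2 = q·0+(1-q)·8 ⇒ q(8) = (1-q)(6) ⇒ q = 3/7
P2 indiff ⇒ p·6+(1-p)·1 = p·5+(1-p)·6 ⇒ p(1) = (1-p)(5) ⇒ p = 5/6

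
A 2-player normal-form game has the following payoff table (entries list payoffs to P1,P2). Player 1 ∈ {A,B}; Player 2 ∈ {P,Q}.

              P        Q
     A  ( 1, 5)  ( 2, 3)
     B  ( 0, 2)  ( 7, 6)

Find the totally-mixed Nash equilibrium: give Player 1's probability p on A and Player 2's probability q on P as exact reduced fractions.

P1 indiff ⇒ q·1+(1-q)·2 = q·0+(1-q)·7 ⇒ q(1) = (1-q)(5) ⇒ q = 5/6
P2 indiff ⇒ p·5+(1-p)·2 = p·3+(1-p)·6 ⇒ p(2) = (1-p)(4) ⇒ p = 2/3

p=2/3, q=5/6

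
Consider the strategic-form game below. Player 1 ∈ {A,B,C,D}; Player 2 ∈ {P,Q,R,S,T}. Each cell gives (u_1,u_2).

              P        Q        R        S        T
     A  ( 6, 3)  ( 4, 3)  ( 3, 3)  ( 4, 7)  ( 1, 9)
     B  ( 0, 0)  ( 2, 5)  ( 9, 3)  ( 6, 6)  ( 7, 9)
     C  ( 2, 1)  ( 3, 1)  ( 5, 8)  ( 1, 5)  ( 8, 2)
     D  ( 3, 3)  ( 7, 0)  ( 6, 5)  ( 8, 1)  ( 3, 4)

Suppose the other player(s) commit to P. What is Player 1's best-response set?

BR_1 = {A}

u_1(A vs P) = 6
u_1(B vs P) = 0
u_1(C vs P) = 2
u_1(D vs P) = 3
max payoff 6 at {A}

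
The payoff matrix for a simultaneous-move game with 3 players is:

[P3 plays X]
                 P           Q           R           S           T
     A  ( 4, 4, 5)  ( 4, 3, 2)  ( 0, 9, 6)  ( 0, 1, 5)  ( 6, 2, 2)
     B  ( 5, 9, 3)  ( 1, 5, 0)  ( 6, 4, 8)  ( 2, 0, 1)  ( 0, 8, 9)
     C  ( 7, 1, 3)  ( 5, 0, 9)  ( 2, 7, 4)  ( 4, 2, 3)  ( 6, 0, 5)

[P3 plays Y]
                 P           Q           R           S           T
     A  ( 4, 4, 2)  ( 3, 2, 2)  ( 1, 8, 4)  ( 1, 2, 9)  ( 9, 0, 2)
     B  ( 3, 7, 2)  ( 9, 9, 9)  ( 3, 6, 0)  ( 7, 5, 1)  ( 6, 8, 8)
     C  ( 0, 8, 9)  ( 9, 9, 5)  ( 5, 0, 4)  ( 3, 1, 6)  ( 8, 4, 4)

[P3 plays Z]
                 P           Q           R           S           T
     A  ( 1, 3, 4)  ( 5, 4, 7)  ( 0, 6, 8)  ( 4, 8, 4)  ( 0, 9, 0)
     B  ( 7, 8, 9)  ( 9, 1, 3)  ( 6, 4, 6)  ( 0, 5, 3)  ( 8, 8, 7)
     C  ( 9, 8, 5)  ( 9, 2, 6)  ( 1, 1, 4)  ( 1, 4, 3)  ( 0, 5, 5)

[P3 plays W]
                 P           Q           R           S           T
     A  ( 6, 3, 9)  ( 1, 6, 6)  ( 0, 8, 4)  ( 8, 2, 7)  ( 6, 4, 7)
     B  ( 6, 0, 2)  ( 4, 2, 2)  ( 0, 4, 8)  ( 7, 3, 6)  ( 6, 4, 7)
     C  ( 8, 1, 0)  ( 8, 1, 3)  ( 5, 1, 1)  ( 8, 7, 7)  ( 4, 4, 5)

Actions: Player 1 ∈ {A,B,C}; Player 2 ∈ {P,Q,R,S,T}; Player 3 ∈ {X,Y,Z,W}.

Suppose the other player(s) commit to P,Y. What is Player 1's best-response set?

BR_1 = {A}

u_1(A vs P,Y) = 4
u_1(B vs P,Y) = 3
u_1(C vs P,Y) = 0
max payoff 4 at {A}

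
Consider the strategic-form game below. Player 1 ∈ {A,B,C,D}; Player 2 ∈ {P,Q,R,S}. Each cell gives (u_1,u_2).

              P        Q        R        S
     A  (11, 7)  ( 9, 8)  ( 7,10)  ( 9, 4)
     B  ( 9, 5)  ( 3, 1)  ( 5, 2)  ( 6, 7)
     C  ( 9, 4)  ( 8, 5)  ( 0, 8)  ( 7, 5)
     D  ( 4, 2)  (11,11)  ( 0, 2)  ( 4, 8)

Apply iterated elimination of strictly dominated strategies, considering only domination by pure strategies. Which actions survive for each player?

IESDS → P1:{A,D} P2:{Q,R}

P1 drop B (A beats it: P:11>9 Q:9>3 R:7>5 S:9>6)
P1 drop C (A beats it: P:11>9 Q:9>8 R:7>0 S:9>7)
P2 drop P (Q beats it: A:8>7 D:11>2)
P2 drop S (Q beats it: A:8>4 D:11>8)
P1→{A,D} P2→{Q,R}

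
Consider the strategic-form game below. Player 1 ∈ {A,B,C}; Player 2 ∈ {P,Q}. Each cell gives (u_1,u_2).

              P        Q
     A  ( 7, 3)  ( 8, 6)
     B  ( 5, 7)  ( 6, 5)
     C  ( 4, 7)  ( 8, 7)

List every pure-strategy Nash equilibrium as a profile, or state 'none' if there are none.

Nash profiles: (A,Q), (C,Q)

(A,P): not NE [P2→Q gives 6>3]
(A,Q): NE
(B,P): not NE [P1→A gives 7>5]
(B,Q): not NE [P1→C gives 8>6; P2→P gives 7>5]
(C,P): not NE [P1→A gives 7>4]
(C,Q): NE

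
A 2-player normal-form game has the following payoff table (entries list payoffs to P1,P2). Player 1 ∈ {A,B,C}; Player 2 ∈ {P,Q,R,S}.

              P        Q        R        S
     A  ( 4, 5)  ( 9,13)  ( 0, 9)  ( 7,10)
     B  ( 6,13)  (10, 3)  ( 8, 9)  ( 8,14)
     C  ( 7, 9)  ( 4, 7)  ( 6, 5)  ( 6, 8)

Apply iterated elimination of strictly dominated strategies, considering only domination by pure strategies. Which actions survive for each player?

Remaining: P1:{B,C} P2:{P,S}

P1 drop A (B beats it: P:6>4 Q:10>9 R:8>0 S:8>7)
P2 drop Q (P beats it: B:13>3 C:9>7)
P2 drop R (P beats it: B:13>9 C:9>5)
P1→{B,C} P2→{P,S}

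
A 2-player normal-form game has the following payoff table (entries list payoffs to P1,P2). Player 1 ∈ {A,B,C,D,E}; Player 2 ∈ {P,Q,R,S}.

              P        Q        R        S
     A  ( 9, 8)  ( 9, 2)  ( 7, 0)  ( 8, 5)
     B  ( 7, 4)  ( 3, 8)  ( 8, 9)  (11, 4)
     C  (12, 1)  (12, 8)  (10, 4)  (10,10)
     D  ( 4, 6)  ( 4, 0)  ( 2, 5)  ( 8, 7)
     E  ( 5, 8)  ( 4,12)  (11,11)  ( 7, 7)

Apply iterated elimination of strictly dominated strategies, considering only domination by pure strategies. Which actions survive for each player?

P1 drop A (C beats it: P:12>9 Q:12>9 R:10>7 S:10>8)
P1 drop D (C beats it: P:12>4 Q:12>4 R:10>2 S:10>8)
P2 drop P (Q beats it: B:8>4 C:8>1 E:12>8)
P1→{B,C,E} P2→{Q,R,S}

Survivors P1:{B,C,E} P2:{Q,R,S}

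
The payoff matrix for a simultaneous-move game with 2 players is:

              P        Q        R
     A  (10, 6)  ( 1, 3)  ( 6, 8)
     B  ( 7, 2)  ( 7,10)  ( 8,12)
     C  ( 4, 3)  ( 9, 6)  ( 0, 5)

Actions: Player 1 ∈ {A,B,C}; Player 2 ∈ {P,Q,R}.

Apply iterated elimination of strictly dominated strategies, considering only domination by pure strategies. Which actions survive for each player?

Survivors P1:{B,C} P2:{Q,R}

P2 drop P (R beats it: A:8>6 B:12>2 C:5>3)
P1 drop A (B beats it: Q:7>1 R:8>6)
P1→{B,C} P2→{Q,R}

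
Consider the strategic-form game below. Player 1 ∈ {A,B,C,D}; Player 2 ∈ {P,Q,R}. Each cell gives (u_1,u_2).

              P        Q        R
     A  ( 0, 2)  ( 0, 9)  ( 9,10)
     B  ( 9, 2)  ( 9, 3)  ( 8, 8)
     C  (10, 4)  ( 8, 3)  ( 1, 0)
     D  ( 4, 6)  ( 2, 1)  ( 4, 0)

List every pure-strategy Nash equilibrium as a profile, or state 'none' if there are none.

NE set: (A,R), (C,P)

(A,P): not NE [P1→C gives 10>0; P2→R gives 10>2]
(A,Q): not NE [P1→B gives 9>0; P2→R gives 10>9]
(A,R): NE
(B,P): not NE [P1→C gives 10>9; P2→R gives 8>2]
(B,Q): not NE [P2→R gives 8>3]
(B,R): not NE [P1→A gives 9>8]
(C,P): NE
(C,Q): not NE [P1→B gives 9>8; P2→P gives 4>3]
(C,R): not NE [P1→A gives 9>1; P2→P gives 4>0]
(D,P): not NE [P1→C gives 10>4]
(D,Q): not NE [P1→B gives 9>2; P2→P gives 6>1]
(D,R): not NE [P1→A gives 9>4; P2→P gives 6>0]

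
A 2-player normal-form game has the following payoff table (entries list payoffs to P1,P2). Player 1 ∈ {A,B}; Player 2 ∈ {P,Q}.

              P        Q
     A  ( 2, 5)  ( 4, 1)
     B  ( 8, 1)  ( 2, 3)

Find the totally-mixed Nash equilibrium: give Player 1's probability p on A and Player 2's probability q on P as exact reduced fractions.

(p,q) = (1/3, 1/4)

P1 indiff ⇒ q·2+(1-q)·4 = q·8+(1-q)·2 ⇒ q(-6) = (1-q)(-2) ⇒ q = 1/4
P2 indiff ⇒ p·5+(1-p)·1 = p·1+(1-p)·3 ⇒ p(4) = (1-p)(2) ⇒ p = 1/3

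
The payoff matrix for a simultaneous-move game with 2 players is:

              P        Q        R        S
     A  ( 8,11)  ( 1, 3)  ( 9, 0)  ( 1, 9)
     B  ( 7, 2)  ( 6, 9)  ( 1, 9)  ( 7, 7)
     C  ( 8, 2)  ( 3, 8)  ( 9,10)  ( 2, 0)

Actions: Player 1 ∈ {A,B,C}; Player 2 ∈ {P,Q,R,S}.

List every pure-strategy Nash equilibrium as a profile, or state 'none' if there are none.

(A,P): NE
(A,Q): not NE [P1→B gives 6>1; P2→P gives 11>3]
(A,R): not NE [P2→P gives 11>0]
(A,S): not NE [P1→B gives 7>1; P2→P gives 11>9]
(B,P): not NE [P1→C gives 8>7; P2→R gives 9>2]
(B,Q): NE
(B,R): not NE [P1→C gives 9>1]
(B,S): not NE [P2→R gives 9>7]
(C,P): not NE [P2→R gives 10>2]
(C,Q): not NE [P1→B gives 6>3; P2→R gives 10>8]
(C,R): NE
(C,S): not NE [P1→B gives 7>2; P2→R gives 10>0]

Nash profiles: (A,P), (B,Q), (C,R)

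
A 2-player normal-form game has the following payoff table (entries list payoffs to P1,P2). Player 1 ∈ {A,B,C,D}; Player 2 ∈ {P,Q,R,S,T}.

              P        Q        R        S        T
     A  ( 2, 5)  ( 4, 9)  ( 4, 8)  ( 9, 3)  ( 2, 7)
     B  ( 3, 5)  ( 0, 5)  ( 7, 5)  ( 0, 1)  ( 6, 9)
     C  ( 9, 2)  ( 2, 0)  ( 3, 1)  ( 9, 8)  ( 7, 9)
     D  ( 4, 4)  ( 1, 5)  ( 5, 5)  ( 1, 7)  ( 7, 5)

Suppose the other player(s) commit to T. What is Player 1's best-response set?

u_1(A vs T) = 2
u_1(B vs T) = 6
u_1(C vs T) = 7
u_1(D vs T) = 7
max payoff 7 at {C,D}

P1 best: {C,D}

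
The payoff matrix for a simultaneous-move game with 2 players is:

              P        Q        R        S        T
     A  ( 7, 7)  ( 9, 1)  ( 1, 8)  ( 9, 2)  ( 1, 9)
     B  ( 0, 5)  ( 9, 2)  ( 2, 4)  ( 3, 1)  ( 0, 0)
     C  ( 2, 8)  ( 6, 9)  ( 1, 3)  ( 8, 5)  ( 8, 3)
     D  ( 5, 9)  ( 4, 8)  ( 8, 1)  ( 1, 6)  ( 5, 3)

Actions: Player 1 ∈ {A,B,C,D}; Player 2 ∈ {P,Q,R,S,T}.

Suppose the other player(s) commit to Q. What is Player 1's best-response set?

u_1(A vs Q) = 9
u_1(B vs Q) = 9
u_1(C vs Q) = 6
u_1(D vs Q) = 4
max payoff 9 at {A,B}

P1 best: {A,B}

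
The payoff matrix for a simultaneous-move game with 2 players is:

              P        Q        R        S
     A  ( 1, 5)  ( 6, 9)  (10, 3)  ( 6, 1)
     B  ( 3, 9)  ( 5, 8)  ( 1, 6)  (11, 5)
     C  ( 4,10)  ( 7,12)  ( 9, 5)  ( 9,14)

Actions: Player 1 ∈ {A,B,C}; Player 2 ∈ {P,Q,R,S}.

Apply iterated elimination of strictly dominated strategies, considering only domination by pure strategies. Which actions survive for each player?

P2 drop R (P beats it: A:5>3 B:9>6 C:10>5)
P1 drop A (C beats it: P:4>1 Q:7>6 S:9>6)
P1→{B,C} P2→{P,Q,S}

Remaining: P1:{B,C} P2:{P,Q,S}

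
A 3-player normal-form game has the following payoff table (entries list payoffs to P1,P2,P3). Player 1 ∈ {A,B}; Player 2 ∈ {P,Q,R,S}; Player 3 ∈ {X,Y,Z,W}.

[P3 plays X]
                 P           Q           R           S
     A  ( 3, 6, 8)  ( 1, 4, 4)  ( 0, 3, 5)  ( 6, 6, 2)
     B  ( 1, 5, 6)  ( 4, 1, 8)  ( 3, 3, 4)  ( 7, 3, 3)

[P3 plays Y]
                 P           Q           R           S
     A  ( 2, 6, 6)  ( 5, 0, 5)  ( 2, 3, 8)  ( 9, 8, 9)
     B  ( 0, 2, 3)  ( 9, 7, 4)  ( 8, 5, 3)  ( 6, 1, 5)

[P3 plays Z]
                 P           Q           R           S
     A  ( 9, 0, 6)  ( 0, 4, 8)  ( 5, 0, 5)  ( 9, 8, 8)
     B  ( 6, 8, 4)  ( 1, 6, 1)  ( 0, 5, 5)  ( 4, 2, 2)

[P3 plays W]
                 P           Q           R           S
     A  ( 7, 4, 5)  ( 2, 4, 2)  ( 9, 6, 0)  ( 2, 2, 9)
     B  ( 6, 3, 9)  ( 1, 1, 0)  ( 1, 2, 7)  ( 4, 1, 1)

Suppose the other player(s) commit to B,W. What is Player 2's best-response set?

u_2(P vs B,W) = 3
u_2(Q vs B,W) = 1
u_2(R vs B,W) = 2
u_2(S vs B,W) = 1
max payoff 3 at {P}

BR_2 = {P}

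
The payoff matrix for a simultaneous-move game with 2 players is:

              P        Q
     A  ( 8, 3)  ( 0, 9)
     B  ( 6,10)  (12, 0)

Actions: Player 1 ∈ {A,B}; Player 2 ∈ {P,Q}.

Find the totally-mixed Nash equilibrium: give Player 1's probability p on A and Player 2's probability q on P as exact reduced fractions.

P1 indiff ⇒ q·8+(1-q)·0 = q·6+(1-q)·12 ⇒ q(2) = (1-q)(12) ⇒ q = 6/7
P2 indiff ⇒ p·3+(1-p)·10 = p·9+(1-p)·0 ⇒ p(-6) = (1-p)(-10) ⇒ p = 5/8

p=5/8, q=6/7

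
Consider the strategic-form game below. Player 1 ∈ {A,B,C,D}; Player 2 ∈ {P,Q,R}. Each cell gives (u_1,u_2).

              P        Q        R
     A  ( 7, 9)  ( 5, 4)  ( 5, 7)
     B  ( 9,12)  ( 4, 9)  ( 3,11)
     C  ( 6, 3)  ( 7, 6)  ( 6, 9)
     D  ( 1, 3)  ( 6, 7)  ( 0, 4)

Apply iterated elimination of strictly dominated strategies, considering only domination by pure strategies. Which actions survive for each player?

IESDS → P1:{A,B,C} P2:{P,R}

P1 drop D (C beats it: P:6>1 Q:7>6 R:6>0)
P2 drop Q (R beats it: A:7>4 B:11>9 C:9>6)
P1→{A,B,C} P2→{P,R}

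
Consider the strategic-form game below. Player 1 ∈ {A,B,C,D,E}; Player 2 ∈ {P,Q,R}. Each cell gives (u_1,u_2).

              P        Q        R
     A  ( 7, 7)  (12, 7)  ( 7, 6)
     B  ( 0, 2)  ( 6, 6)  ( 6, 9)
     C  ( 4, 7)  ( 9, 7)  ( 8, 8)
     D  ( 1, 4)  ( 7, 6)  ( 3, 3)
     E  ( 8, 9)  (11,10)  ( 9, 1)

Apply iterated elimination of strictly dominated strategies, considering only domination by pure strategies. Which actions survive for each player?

Survivors P1:{A,E} P2:{P,Q}

P1 drop B (A beats it: P:7>0 Q:12>6 R:7>6)
P1 drop C (E beats it: P:8>4 Q:11>9 R:9>8)
P1 drop D (A beats it: P:7>1 Q:12>7 R:7>3)
P2 drop R (P beats it: A:7>6 E:9>1)
P1→{A,E} P2→{P,Q}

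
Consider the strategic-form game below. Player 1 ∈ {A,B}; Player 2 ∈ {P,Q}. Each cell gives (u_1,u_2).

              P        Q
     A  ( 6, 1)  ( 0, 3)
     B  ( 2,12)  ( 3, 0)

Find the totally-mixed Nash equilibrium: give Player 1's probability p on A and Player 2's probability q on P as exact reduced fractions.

p=6/7, q=3/7

P1 indiff ⇒ q·6+(1-q)·0 = q·2+(1-q)·3 ⇒ q(4) = (1-q)(3) ⇒ q = 3/7
P2 indiff ⇒ p·1+(1-p)·12 = p·3+(1-p)·0 ⇒ p(-2) = (1-p)(-12) ⇒ p = 6/7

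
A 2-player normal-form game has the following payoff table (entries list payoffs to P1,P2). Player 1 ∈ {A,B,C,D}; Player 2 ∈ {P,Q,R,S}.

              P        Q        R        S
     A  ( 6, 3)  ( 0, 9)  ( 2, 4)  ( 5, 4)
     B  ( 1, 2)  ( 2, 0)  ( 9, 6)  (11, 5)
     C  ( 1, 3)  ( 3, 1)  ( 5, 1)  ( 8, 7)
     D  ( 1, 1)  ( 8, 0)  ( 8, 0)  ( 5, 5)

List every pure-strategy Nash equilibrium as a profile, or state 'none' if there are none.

Nash profiles: (B,R)

(A,P): not NE [P2→Q gives 9>3]
(A,Q): not NE [P1→D gives 8>0]
(A,R): not NE [P1→B gives 9>2; P2→Q gives 9>4]
(A,S): not NE [P1→B gives 11>5; P2→Q gives 9>4]
(B,P): not NE [P1→A gives 6>1; P2→R gives 6>2]
(B,Q): not NE [P1→D gives 8>2; P2→R gives 6>0]
(B,R): NE
(B,S): not NE [P2→R gives 6>5]
(C,P): not NE [P1→A gives 6>1; P2→S gives 7>3]
(C,Q): not NE [P1→D gives 8>3; P2→S gives 7>1]
(C,R): not NE [P1→B gives 9>5; P2→S gives 7>1]
(C,S): not NE [P1→B gives 11>8]
(D,P): not NE [P1→A gives 6>1; P2→S gives 5>1]
(D,Q): not NE [P2→S gives 5>0]
(D,R): not NE [P1→B gives 9>8; P2→S gives 5>0]
(D,S): not NE [P1→B gives 11>5]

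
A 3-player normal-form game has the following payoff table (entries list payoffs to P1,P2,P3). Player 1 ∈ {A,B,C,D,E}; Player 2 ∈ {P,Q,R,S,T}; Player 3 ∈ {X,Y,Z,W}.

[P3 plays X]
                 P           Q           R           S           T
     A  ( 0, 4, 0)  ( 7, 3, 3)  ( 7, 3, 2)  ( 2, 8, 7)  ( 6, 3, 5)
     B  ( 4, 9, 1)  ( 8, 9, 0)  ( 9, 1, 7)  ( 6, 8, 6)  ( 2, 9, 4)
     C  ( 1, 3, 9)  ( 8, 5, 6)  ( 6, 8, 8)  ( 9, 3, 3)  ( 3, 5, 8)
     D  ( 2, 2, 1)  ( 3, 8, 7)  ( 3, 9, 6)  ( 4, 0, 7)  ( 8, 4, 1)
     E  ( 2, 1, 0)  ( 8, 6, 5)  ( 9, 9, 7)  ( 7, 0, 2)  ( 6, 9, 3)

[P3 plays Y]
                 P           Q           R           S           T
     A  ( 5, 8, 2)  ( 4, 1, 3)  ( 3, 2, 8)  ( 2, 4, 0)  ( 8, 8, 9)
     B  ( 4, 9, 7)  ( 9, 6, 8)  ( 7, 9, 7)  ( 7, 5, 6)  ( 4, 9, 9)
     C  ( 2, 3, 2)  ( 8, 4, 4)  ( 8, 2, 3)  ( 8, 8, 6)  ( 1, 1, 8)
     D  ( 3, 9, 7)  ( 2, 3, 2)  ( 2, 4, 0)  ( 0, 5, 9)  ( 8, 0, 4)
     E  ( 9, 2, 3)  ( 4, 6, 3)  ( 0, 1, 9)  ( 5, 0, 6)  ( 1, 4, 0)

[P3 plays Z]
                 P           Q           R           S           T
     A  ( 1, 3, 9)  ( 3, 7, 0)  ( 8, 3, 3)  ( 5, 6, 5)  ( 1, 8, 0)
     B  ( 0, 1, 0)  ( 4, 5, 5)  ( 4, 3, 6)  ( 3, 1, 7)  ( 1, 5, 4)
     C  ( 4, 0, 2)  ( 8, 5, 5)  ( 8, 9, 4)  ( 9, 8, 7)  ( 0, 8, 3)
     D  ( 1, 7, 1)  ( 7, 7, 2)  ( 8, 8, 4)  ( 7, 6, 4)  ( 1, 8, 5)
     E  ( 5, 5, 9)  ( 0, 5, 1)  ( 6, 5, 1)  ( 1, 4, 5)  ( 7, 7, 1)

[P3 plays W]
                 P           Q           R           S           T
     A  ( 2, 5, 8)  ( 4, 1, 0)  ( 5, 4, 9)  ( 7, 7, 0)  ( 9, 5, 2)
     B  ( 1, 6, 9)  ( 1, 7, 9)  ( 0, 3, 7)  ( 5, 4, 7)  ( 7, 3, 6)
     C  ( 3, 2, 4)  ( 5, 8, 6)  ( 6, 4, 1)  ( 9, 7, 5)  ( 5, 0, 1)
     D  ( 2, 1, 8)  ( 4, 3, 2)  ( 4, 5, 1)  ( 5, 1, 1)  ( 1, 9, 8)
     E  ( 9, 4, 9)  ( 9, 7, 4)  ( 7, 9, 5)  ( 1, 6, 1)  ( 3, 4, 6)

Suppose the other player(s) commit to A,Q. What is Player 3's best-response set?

P3 best: {X,Y}

u_3(X vs A,Q) = 3
u_3(Y vs A,Q) = 3
u_3(Z vs A,Q) = 0
u_3(W vs A,Q) = 0
max payoff 3 at {X,Y}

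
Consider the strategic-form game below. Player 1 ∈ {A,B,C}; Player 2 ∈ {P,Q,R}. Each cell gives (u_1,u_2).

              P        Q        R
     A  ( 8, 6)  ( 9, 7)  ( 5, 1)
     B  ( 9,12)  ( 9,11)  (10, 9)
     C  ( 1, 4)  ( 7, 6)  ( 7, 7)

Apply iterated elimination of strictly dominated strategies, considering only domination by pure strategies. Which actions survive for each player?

Survivors P1:{A,B} P2:{P,Q}

P1 drop C (B beats it: P:9>1 Q:9>7 R:10>7)
P2 drop R (P beats it: A:6>1 B:12>9)
P1→{A,B} P2→{P,Q}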